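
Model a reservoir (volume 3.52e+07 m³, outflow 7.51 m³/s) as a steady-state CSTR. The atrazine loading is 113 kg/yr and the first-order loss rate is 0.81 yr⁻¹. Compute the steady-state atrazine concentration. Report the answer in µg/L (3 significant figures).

0.426 µg/L

Outflow Q = 7.51 m³/s × 3.156e+07 s/yr = 2.37e+08 m³/yr.
Steady-state CSTR mass balance: W = Q·C + k·V·C, so C = W/(Q + kV).
Q + kV = 2.37e+08 + 0.81·3.52e+07 = 2.655e+08 m³/yr.
C = 113/2.655e+08 = 4.256e-07 kg/m³ = 0.0004256 mg/L = 0.4256 µg/L.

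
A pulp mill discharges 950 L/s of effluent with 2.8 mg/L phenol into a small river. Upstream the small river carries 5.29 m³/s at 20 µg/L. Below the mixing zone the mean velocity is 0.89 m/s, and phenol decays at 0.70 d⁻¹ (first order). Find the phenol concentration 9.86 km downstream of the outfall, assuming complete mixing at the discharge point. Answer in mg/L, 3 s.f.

0.405 mg/L

950 L/s = 0.95 m³/s.
20 µg/L = 0.02 mg/L.
After complete mixing, C₀ = (0.95·2.8 + 5.29·0.02) / 6.24 = 0.4432 mg/L.
Travel time t = 9860 m / 0.89 m/s = 1.108e+04 s = 0.1282 d.
C = 0.4432·exp(−0.70·0.1282) = 0.4432·0.9142 = 0.4052 mg/L.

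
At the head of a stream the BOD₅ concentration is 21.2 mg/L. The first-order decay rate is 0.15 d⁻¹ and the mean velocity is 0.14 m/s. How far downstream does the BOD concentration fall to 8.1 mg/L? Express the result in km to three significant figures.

From C = C₀·e^(−kt), t = ln(C₀/C)/k = ln(21.2/8.1)/0.15 = 0.9621/0.15 = 6.414 d.
Distance = v·t = 0.14 m/s × 5.542e+05 s = 7.759e+04 m = 77.59 km.

77.6 km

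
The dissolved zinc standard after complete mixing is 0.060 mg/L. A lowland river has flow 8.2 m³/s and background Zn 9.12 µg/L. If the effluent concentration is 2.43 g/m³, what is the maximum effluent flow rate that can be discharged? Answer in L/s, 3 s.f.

9.12 µg/L = 0.00912 mg/L.
Mass balance at complete mixing: C_std·(Q_w + Q_r) = Q_w·C_e + Q_r·C_b.
Rearranging, Q_w = Q_r·(C_std − C_b)/(C_e − C_std) = 8.2·(0.06 − 0.00912) / (2.43 − 0.06) = 0.176 m³/s.
= 176 L/s.

176 L/s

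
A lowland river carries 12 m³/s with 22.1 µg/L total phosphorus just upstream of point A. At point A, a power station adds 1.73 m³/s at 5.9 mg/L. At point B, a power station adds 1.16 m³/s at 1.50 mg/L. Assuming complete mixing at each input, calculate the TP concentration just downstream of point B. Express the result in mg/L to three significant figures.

22.1 µg/L = 0.0221 mg/L.
After input A: C = (12·0.0221 + 1.73·5.9) / 13.73 = 0.7627 mg/L.
After input B: C = (13.73·0.7627 + 1.16·1.5) / 14.89 = 0.8202 mg/L.

0.820 mg/L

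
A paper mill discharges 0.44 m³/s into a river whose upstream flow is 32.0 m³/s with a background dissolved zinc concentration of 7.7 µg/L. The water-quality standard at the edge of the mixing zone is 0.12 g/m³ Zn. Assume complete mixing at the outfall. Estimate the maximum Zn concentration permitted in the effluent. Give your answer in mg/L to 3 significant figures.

7.7 µg/L = 0.0077 mg/L.
Mass balance: 0.12·32.44 = 0.44·Cₑ + 32·0.0077.
Cₑ = (3.893 − 0.2464) / 0.44 = 8.287 mg/L.

8.29 mg/L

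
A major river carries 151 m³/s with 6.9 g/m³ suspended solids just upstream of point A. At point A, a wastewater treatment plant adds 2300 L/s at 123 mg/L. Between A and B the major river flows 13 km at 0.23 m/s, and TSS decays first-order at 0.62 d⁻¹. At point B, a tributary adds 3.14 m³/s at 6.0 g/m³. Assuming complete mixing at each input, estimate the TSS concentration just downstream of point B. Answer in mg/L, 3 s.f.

2300 L/s = 2.3 m³/s.
After input A: C = (151·6.9 + 2.3·123) / 153.3 = 8.642 mg/L.
Over the 13 km reach to input B (t = 5.652e+04 s = 0.6542 d), decay gives C = 8.642·exp(−0.62·0.6542) = 5.76 mg/L.
After input B: C = (153.3·5.76 + 3.14·6) / 156.4 = 5.765 mg/L.

5.77 mg/L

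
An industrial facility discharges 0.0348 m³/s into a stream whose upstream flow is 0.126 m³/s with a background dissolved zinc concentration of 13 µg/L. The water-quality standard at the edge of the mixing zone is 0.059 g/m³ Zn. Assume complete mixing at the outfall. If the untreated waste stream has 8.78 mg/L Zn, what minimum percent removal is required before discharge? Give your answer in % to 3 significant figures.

97.4 %

13 µg/L = 0.013 mg/L.
Mass balance: 0.059·0.1608 = 0.0348·Cₑ + 0.126·0.013.
Cₑ = (0.009487 − 0.001638) / 0.0348 = 0.2256 mg/L.
Required removal = 1 − 0.2256/8.78 = 97.43 %.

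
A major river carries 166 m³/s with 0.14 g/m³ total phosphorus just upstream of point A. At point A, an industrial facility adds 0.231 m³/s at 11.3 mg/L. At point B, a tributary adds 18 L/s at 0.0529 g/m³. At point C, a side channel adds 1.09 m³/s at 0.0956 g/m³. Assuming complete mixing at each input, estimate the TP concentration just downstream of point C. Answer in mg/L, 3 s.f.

After input A: C = (166·0.14 + 0.231·11.3) / 166.2 = 0.1555 mg/L.
18 L/s = 0.018 m³/s.
After input B: C = (166.2·0.1555 + 0.018·0.0529) / 166.2 = 0.1555 mg/L.
After input C: C = (166.2·0.1555 + 1.09·0.0956) / 167.3 = 0.1551 mg/L.

0.155 mg/L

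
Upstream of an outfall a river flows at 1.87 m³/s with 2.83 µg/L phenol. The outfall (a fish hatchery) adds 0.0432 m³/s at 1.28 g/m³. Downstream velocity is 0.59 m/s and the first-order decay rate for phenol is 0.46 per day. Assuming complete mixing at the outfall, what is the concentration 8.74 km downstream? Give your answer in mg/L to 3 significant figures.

0.0293 mg/L

2.83 µg/L = 0.00283 mg/L.
After complete mixing, C₀ = (0.0432·1.28 + 1.87·0.00283) / 1.913 = 0.03167 mg/L.
Travel time t = 8740 m / 0.59 m/s = 1.481e+04 s = 0.1715 d.
C = 0.03167·exp(−0.46·0.1715) = 0.03167·0.9242 = 0.02927 mg/L.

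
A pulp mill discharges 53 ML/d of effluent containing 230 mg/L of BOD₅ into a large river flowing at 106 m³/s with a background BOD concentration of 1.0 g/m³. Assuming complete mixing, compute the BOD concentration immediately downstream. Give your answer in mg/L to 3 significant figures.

2.32 mg/L

53 ML/d = 0.6134 m³/s.
By mass balance at complete mixing, C = (0.6134·230 + 106·1) / (0.6134 + 106) = 247.1/106.6 = 2.318 mg/L.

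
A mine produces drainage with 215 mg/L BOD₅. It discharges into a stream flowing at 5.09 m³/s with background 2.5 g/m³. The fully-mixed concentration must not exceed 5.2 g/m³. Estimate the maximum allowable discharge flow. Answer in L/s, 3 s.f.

65.5 L/s

Mass balance at complete mixing: C_std·(Q_w + Q_r) = Q_w·C_e + Q_r·C_b.
Rearranging, Q_w = Q_r·(C_std − C_b)/(C_e − C_std) = 5.09·(5.2 − 2.5) / (215 − 5.2) = 0.06551 m³/s.
= 65.51 L/s.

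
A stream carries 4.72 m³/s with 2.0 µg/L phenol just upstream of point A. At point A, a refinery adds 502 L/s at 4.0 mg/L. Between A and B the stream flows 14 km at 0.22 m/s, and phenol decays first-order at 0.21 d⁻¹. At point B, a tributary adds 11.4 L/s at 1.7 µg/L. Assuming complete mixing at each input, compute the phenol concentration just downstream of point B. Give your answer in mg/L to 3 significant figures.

0.330 mg/L

2.0 µg/L = 0.002 mg/L.
502 L/s = 0.502 m³/s.
After input A: C = (4.72·0.002 + 0.502·4) / 5.222 = 0.3863 mg/L.
Over the 14 km reach to input B (t = 6.364e+04 s = 0.7365 d), decay gives C = 0.3863·exp(−0.21·0.7365) = 0.331 mg/L.
11.4 L/s = 0.0114 m³/s.
1.7 µg/L = 0.0017 mg/L.
After input B: C = (5.222·0.331 + 0.0114·0.0017) / 5.233 = 0.3303 mg/L.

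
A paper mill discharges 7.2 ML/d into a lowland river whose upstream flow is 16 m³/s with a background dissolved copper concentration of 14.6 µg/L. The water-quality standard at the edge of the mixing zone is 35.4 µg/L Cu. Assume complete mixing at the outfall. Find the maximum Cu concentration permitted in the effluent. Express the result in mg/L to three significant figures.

4.03 mg/L

7.2 ML/d = 0.08333 m³/s.
14.6 µg/L = 0.0146 mg/L.
35.4 µg/L = 0.0354 mg/L.
Mass balance: 0.0354·16.08 = 0.08333·Cₑ + 16·0.0146.
Cₑ = (0.5694 − 0.2336) / 0.08333 = 4.029 mg/L.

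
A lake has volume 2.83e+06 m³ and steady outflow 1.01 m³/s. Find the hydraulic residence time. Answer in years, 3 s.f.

Q = 1.01 m³/s × 3.156e+07 s/yr = 3.187e+07 m³/yr.
Hydraulic residence time τ = V/Q = 2.83e+06/3.187e+07 = 0.08879 yr.

0.0888 yr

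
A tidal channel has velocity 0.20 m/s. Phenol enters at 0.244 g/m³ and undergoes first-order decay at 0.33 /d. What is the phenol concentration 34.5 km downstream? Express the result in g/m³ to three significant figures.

Travel time t = 34.5 km / 0.20 m/s = 3.45e+04/0.20 = 1.725e+05 s = 1.997 d.
First-order decay: C = 0.244·exp(−0.33·1.997) = 0.244·0.5174 = 0.1263 g/m³.

0.126 g/m³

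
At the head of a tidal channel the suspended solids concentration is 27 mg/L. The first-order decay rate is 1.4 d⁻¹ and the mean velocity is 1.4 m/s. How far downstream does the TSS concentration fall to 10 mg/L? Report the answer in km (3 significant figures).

85.8 km

From C = C₀·e^(−kt), t = ln(C₀/C)/k = ln(27/10)/1.4 = 0.9933/1.4 = 0.7095 d.
Distance = v·t = 1.4 m/s × 6.13e+04 s = 8.582e+04 m = 85.82 km.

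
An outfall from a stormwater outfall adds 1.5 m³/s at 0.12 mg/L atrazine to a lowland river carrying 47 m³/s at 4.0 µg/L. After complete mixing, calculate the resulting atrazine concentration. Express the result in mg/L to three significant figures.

4.0 µg/L = 0.004 mg/L.
Flow-weighted mixing gives C = (1.5·0.12 + 47·0.004) / (1.5 + 47) = 0.368/48.5 = 0.007588 mg/L.

0.00759 mg/L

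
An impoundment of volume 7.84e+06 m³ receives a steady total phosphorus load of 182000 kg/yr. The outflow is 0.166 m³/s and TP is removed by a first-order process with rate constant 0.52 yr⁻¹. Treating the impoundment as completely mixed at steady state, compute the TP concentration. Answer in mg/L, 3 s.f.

Outflow Q = 0.166 m³/s × 3.156e+07 s/yr = 5.239e+06 m³/yr.
Steady-state CSTR mass balance: W = Q·C + k·V·C, so C = W/(Q + kV).
Q + kV = 5.239e+06 + 0.52·7.84e+06 = 9.315e+06 m³/yr.
C = 182000/9.315e+06 = 0.01954 kg/m³ = 19.54 mg/L.

19.5 mg/L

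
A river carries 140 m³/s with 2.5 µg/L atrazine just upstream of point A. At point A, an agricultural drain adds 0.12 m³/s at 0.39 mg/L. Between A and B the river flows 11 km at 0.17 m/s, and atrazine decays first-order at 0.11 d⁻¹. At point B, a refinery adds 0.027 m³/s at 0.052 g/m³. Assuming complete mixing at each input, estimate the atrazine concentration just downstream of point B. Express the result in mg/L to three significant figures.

2.5 µg/L = 0.0025 mg/L.
After input A: C = (140·0.0025 + 0.12·0.39) / 140.1 = 0.002832 mg/L.
Over the 11 km reach to input B (t = 6.471e+04 s = 0.7489 d), decay gives C = 0.002832·exp(−0.11·0.7489) = 0.002608 mg/L.
After input B: C = (140.1·0.002608 + 0.027·0.052) / 140.1 = 0.002617 mg/L.

0.00262 mg/L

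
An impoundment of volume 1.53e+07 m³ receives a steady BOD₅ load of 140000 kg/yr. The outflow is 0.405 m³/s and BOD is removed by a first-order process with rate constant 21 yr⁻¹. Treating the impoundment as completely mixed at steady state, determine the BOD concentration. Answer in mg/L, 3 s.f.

0.419 mg/L

Outflow Q = 0.405 m³/s × 3.156e+07 s/yr = 1.278e+07 m³/yr.
Steady-state CSTR mass balance: W = Q·C + k·V·C, so C = W/(Q + kV).
Q + kV = 1.278e+07 + 21·1.53e+07 = 3.341e+08 m³/yr.
C = 140000/3.341e+08 = 0.0004191 kg/m³ = 0.4191 mg/L.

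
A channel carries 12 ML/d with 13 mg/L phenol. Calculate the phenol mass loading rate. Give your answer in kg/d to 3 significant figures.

156 kg/d

12 ML/d = 0.1389 m³/s.
Mass flux = Q·C = 0.1389 m³/s × 13 g/m³ = 1.806 g/s.
= 1.806 g/s × 86.4 = 156 kg/d.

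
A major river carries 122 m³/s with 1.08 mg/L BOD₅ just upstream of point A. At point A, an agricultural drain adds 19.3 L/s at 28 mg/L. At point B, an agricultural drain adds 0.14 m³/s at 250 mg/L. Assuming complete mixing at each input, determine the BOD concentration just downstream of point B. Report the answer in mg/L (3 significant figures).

1.37 mg/L

19.3 L/s = 0.0193 m³/s.
After input A: C = (122·1.08 + 0.0193·28) / 122 = 1.084 mg/L.
After input B: C = (122·1.084 + 0.14·250) / 122.2 = 1.37 mg/L.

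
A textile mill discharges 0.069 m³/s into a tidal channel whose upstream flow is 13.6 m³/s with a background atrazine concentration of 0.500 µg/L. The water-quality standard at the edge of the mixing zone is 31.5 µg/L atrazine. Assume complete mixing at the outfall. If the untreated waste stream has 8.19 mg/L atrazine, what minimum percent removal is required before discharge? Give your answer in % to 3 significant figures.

0.500 µg/L = 0.0005 mg/L.
31.5 µg/L = 0.0315 mg/L.
Mass balance: 0.0315·13.67 = 0.069·Cₑ + 13.6·0.0005.
Cₑ = (0.4306 − 0.0068) / 0.069 = 6.142 mg/L.
Required removal = 1 − 6.142/8.19 = 25.01 %.

25.0 %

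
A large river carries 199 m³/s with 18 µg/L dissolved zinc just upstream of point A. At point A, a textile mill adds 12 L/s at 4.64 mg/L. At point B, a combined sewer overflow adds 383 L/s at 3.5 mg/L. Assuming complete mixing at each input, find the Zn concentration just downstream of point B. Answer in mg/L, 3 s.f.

18 µg/L = 0.018 mg/L.
12 L/s = 0.012 m³/s.
After input A: C = (199·0.018 + 0.012·4.64) / 199 = 0.01828 mg/L.
383 L/s = 0.383 m³/s.
After input B: C = (199·0.01828 + 0.383·3.5) / 199.4 = 0.02497 mg/L.

0.0250 mg/L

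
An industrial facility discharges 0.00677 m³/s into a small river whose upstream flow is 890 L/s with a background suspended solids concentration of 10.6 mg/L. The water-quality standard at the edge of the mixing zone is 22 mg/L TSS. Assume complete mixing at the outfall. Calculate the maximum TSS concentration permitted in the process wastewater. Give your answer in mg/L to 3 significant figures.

890 L/s = 0.89 m³/s.
Mass balance: 22·0.8968 = 0.00677·Cₑ + 0.89·10.6.
Cₑ = (19.73 − 9.434) / 0.00677 = 1521 mg/L.

1520 mg/L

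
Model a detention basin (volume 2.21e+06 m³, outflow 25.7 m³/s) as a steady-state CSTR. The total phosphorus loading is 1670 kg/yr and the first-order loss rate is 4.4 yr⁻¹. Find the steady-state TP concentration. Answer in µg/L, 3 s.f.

Outflow Q = 25.7 m³/s × 3.156e+07 s/yr = 8.11e+08 m³/yr.
Steady-state CSTR mass balance: W = Q·C + k·V·C, so C = W/(Q + kV).
Q + kV = 8.11e+08 + 4.4·2.21e+06 = 8.208e+08 m³/yr.
C = 1670/8.208e+08 = 2.035e-06 kg/m³ = 0.002035 mg/L = 2.035 µg/L.

2.03 µg/L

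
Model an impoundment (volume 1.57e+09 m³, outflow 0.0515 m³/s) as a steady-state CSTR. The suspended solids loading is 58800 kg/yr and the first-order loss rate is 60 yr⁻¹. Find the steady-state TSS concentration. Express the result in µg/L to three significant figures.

Outflow Q = 0.0515 m³/s × 3.156e+07 s/yr = 1.625e+06 m³/yr.
Steady-state CSTR mass balance: W = Q·C + k·V·C, so C = W/(Q + kV).
Q + kV = 1.625e+06 + 60·1.57e+09 = 9.42e+10 m³/yr.
C = 58800/9.42e+10 = 6.242e-07 kg/m³ = 0.0006242 mg/L = 0.6242 µg/L.

0.624 µg/L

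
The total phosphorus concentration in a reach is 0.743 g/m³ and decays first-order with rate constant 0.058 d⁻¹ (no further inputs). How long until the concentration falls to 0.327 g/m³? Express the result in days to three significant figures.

t = ln(C₀/C)/k = ln(0.743/0.327)/0.058 = 0.8207/0.058 = 14.15 d.

14.2 d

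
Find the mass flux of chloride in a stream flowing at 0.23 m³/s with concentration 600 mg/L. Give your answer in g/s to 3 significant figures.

138 g/s

Mass flux = Q·C = 0.23 m³/s × 600 g/m³ = 138 g/s.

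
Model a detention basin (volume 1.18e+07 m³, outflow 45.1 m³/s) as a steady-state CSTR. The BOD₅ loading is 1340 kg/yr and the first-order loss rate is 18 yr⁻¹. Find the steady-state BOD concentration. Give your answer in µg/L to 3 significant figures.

0.819 µg/L

Outflow Q = 45.1 m³/s × 3.156e+07 s/yr = 1.423e+09 m³/yr.
Steady-state CSTR mass balance: W = Q·C + k·V·C, so C = W/(Q + kV).
Q + kV = 1.423e+09 + 18·1.18e+07 = 1.636e+09 m³/yr.
C = 1340/1.636e+09 = 8.192e-07 kg/m³ = 0.0008192 mg/L = 0.8192 µg/L.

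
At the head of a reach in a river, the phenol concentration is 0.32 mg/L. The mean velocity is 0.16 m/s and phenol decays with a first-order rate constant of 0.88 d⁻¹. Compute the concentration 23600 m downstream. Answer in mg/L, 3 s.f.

0.0712 mg/L

Travel time t = 23600 m / 0.16 m/s = 2.36e+04/0.16 = 1.475e+05 s = 1.707 d.
First-order decay: C = 0.32·exp(−0.88·1.707) = 0.32·0.2226 = 0.07124 mg/L.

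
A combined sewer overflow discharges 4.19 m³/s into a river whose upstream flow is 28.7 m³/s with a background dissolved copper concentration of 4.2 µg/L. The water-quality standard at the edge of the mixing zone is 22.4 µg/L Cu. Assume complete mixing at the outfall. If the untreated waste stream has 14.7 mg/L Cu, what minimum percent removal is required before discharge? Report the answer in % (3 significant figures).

4.2 µg/L = 0.0042 mg/L.
22.4 µg/L = 0.0224 mg/L.
Mass balance: 0.0224·32.89 = 4.19·Cₑ + 28.7·0.0042.
Cₑ = (0.7367 − 0.1205) / 4.19 = 0.1471 mg/L.
Required removal = 1 − 0.1471/14.7 = 99 %.

99.0 %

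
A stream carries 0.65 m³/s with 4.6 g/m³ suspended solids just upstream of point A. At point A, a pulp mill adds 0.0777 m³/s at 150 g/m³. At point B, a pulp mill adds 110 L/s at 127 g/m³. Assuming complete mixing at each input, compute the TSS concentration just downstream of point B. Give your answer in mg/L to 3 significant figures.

34.2 mg/L

After input A: C = (0.65·4.6 + 0.0777·150) / 0.7277 = 20.13 mg/L.
110 L/s = 0.11 m³/s.
After input B: C = (0.7277·20.13 + 0.11·127) / 0.8377 = 34.16 mg/L.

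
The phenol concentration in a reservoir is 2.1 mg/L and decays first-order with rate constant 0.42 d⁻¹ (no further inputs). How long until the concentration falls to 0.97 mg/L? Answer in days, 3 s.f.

t = ln(C₀/C)/k = ln(2.1/0.97)/0.42 = 0.7724/0.42 = 1.839 d.

1.84 d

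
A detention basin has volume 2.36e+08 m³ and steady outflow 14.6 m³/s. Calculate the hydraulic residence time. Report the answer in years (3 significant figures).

Q = 14.6 m³/s × 3.156e+07 s/yr = 4.607e+08 m³/yr.
Hydraulic residence time τ = V/Q = 2.36e+08/4.607e+08 = 0.5122 yr.

0.512 yr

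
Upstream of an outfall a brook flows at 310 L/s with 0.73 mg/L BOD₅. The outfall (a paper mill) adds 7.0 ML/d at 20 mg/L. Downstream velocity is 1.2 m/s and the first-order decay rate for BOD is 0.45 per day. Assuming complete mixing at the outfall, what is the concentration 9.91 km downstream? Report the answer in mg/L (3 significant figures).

7.0 ML/d = 0.08102 m³/s.
310 L/s = 0.31 m³/s.
After complete mixing, C₀ = (0.08102·20 + 0.31·0.73) / 0.391 = 4.723 mg/L.
Travel time t = 9910 m / 1.2 m/s = 8258 s = 0.09558 d.
C = 4.723·exp(−0.45·0.09558) = 4.723·0.9579 = 4.524 mg/L.

4.52 mg/L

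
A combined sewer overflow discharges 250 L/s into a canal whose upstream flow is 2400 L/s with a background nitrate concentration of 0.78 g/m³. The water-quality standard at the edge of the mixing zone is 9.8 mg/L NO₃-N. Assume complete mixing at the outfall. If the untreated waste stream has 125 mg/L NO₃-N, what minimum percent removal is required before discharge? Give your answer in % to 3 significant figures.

250 L/s = 0.25 m³/s.
2400 L/s = 2.4 m³/s.
Mass balance: 9.8·2.65 = 0.25·Cₑ + 2.4·0.78.
Cₑ = (25.97 − 1.872) / 0.25 = 96.39 mg/L.
Required removal = 1 − 96.39/125 = 22.89 %.

22.9 %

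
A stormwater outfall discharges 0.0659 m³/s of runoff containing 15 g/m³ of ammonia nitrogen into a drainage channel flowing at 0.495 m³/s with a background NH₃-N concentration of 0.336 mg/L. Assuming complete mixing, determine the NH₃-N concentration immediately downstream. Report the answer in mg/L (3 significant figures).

2.06 mg/L

Conservation of mass across the mixing zone: C = (0.0659·15 + 0.495·0.336) / (0.0659 + 0.495) = 1.155/0.5609 = 2.059 mg/L.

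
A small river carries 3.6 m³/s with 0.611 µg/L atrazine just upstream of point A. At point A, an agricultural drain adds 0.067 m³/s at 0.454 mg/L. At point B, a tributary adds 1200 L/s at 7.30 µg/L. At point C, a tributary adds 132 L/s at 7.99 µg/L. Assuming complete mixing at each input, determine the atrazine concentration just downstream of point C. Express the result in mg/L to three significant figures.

0.00849 mg/L

0.611 µg/L = 0.000611 mg/L.
After input A: C = (3.6·0.000611 + 0.067·0.454) / 3.667 = 0.008895 mg/L.
1200 L/s = 1.2 m³/s.
7.30 µg/L = 0.0073 mg/L.
After input B: C = (3.667·0.008895 + 1.2·0.0073) / 4.867 = 0.008502 mg/L.
132 L/s = 0.132 m³/s.
7.99 µg/L = 0.00799 mg/L.
After input C: C = (4.867·0.008502 + 0.132·0.00799) / 4.999 = 0.008488 mg/L.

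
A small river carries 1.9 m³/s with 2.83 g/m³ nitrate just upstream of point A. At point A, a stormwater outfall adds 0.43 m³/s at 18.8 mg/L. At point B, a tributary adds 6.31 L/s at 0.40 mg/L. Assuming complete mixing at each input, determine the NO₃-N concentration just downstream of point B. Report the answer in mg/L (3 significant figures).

After input A: C = (1.9·2.83 + 0.43·18.8) / 2.33 = 5.777 mg/L.
6.31 L/s = 0.00631 m³/s.
After input B: C = (2.33·5.777 + 0.00631·0.4) / 2.336 = 5.763 mg/L.

5.76 mg/L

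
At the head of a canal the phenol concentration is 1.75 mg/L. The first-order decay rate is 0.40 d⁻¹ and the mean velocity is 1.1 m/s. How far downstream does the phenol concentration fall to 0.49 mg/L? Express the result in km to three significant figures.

From C = C₀·e^(−kt), t = ln(C₀/C)/k = ln(1.75/0.49)/0.40 = 1.273/0.40 = 3.182 d.
Distance = v·t = 1.1 m/s × 2.75e+05 s = 3.025e+05 m = 302.5 km.

302 km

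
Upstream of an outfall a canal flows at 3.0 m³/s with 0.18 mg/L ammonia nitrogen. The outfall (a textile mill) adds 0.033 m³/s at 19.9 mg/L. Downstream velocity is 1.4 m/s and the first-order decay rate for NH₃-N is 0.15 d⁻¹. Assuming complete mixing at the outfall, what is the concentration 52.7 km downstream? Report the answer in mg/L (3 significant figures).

0.370 mg/L

After complete mixing, C₀ = (0.033·19.9 + 3·0.18) / 3.033 = 0.3946 mg/L.
Travel time t = 5.27e+04 m / 1.4 m/s = 3.764e+04 s = 0.4357 d.
C = 0.3946·exp(−0.15·0.4357) = 0.3946·0.9367 = 0.3696 mg/L.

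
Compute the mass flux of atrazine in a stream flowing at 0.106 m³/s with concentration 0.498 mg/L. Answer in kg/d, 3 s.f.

Mass flux = Q·C = 0.106 m³/s × 0.498 g/m³ = 0.05279 g/s.
= 0.05279 g/s × 86.4 = 4.561 kg/d.

4.56 kg/d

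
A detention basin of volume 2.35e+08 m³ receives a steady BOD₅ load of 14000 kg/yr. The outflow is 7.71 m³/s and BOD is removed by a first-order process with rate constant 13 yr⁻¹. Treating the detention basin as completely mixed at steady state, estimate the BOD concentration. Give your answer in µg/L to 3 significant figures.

4.24 µg/L

Outflow Q = 7.71 m³/s × 3.156e+07 s/yr = 2.433e+08 m³/yr.
Steady-state CSTR mass balance: W = Q·C + k·V·C, so C = W/(Q + kV).
Q + kV = 2.433e+08 + 13·2.35e+08 = 3.298e+09 m³/yr.
C = 14000/3.298e+09 = 4.245e-06 kg/m³ = 0.004245 mg/L = 4.245 µg/L.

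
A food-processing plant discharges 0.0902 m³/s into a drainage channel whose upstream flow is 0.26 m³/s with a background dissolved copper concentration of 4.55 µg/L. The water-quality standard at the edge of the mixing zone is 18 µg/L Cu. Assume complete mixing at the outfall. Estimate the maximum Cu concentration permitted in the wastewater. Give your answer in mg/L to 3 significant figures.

0.0568 mg/L

4.55 µg/L = 0.00455 mg/L.
18 µg/L = 0.018 mg/L.
Mass balance: 0.018·0.3502 = 0.0902·Cₑ + 0.26·0.00455.
Cₑ = (0.006304 − 0.001183) / 0.0902 = 0.05677 mg/L.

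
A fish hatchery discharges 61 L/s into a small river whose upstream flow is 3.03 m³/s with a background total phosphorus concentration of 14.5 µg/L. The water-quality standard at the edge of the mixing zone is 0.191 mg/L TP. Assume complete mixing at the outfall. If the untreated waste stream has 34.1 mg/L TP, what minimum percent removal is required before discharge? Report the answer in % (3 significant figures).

73.7 %

61 L/s = 0.061 m³/s.
14.5 µg/L = 0.0145 mg/L.
Mass balance: 0.191·3.091 = 0.061·Cₑ + 3.03·0.0145.
Cₑ = (0.5904 − 0.04394) / 0.061 = 8.958 mg/L.
Required removal = 1 − 8.958/34.1 = 73.73 %.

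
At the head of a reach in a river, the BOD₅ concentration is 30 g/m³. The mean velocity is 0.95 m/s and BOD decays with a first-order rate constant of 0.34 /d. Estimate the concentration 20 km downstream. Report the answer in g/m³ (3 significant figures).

Travel time t = 20 km / 0.95 m/s = 2e+04/0.95 = 2.105e+04 s = 0.2437 d.
First-order decay: C = 30·exp(−0.34·0.2437) = 30·0.9205 = 27.61 g/m³.

27.6 g/m³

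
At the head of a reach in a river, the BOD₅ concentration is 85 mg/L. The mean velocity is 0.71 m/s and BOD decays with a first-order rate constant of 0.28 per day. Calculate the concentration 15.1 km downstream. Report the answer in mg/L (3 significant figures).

79.3 mg/L

Travel time t = 15.1 km / 0.71 m/s = 1.51e+04/0.71 = 2.127e+04 s = 0.2462 d.
First-order decay: C = 85·exp(−0.28·0.2462) = 85·0.9334 = 79.34 mg/L.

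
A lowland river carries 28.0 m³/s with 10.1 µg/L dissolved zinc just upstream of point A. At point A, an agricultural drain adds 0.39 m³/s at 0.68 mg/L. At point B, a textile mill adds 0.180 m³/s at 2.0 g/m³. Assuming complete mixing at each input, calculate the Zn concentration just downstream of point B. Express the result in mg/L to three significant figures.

0.0318 mg/L

10.1 µg/L = 0.0101 mg/L.
After input A: C = (28·0.0101 + 0.39·0.68) / 28.39 = 0.0193 mg/L.
After input B: C = (28.39·0.0193 + 0.18·2) / 28.57 = 0.03178 mg/L.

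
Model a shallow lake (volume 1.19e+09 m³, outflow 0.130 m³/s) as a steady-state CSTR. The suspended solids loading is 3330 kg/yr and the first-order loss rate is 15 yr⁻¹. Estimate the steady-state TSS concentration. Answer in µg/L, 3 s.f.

0.187 µg/L

Outflow Q = 0.130 m³/s × 3.156e+07 s/yr = 4.102e+06 m³/yr.
Steady-state CSTR mass balance: W = Q·C + k·V·C, so C = W/(Q + kV).
Q + kV = 4.102e+06 + 15·1.19e+09 = 1.785e+10 m³/yr.
C = 3330/1.785e+10 = 1.865e-07 kg/m³ = 0.0001865 mg/L = 0.1865 µg/L.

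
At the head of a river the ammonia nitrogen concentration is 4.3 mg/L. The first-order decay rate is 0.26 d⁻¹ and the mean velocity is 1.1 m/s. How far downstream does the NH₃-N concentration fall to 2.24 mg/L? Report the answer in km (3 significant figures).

From C = C₀·e^(−kt), t = ln(C₀/C)/k = ln(4.3/2.24)/0.26 = 0.6521/0.26 = 2.508 d.
Distance = v·t = 1.1 m/s × 2.167e+05 s = 2.384e+05 m = 238.4 km.

238 km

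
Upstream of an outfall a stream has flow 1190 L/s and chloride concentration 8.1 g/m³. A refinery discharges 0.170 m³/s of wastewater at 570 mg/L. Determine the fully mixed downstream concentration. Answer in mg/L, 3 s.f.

1190 L/s = 1.19 m³/s.
Conservation of mass across the mixing zone: C = (0.17·570 + 1.19·8.1) / (0.17 + 1.19) = 106.5/1.36 = 78.34 mg/L.

78.3 mg/L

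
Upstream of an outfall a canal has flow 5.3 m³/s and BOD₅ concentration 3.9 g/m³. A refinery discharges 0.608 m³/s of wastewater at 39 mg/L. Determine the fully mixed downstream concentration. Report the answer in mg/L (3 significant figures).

7.51 mg/L

By mass balance at complete mixing, C = (0.608·39 + 5.3·3.9) / (0.608 + 5.3) = 44.38/5.908 = 7.512 mg/L.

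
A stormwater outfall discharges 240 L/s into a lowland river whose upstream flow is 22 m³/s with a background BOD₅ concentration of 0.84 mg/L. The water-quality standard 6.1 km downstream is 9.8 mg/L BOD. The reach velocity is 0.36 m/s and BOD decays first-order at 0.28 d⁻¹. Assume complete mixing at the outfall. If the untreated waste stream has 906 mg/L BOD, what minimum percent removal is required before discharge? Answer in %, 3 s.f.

2.61 %

240 L/s = 0.24 m³/s.
Travel time to the compliance point: t = 6100/0.36 = 1.694e+04 s = 0.1961 d; decay factor exp(−0.28·0.1961) = 0.9466.
So the concentration just after mixing may be at most 9.8/0.9466 = 10.35 mg/L.
Mass balance: 10.35·22.24 = 0.24·Cₑ + 22·0.84.
Cₑ = (230.3 − 18.48) / 0.24 = 882.4 mg/L.
Required removal = 1 − 882.4/906 = 2.605 %.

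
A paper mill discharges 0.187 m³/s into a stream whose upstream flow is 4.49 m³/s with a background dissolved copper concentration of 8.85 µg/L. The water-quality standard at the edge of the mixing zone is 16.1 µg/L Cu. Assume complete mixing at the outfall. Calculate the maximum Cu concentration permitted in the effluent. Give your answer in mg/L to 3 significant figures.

0.190 mg/L

8.85 µg/L = 0.00885 mg/L.
16.1 µg/L = 0.0161 mg/L.
Mass balance: 0.0161·4.677 = 0.187·Cₑ + 4.49·0.00885.
Cₑ = (0.0753 − 0.03974) / 0.187 = 0.1902 mg/L.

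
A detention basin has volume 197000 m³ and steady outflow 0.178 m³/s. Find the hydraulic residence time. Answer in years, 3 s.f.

Q = 0.178 m³/s × 3.156e+07 s/yr = 5.617e+06 m³/yr.
Hydraulic residence time τ = V/Q = 197000/5.617e+06 = 0.03507 yr.

0.0351 yr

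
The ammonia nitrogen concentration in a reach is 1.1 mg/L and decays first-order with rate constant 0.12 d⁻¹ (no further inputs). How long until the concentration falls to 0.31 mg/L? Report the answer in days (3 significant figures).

10.6 d

t = ln(C₀/C)/k = ln(1.1/0.31)/0.12 = 1.266/0.12 = 10.55 d.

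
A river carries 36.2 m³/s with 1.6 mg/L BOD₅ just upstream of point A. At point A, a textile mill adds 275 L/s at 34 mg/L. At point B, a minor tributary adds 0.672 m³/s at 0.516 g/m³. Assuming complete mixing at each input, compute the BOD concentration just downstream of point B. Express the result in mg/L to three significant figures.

1.82 mg/L

275 L/s = 0.275 m³/s.
After input A: C = (36.2·1.6 + 0.275·34) / 36.48 = 1.844 mg/L.
After input B: C = (36.48·1.844 + 0.672·0.516) / 37.15 = 1.82 mg/L.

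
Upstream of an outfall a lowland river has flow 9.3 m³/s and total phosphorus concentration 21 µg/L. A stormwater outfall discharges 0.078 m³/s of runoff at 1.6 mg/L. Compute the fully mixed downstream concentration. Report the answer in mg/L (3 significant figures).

0.0341 mg/L

21 µg/L = 0.021 mg/L.
By mass balance at complete mixing, C = (0.078·1.6 + 9.3·0.021) / (0.078 + 9.3) = 0.3201/9.378 = 0.03413 mg/L.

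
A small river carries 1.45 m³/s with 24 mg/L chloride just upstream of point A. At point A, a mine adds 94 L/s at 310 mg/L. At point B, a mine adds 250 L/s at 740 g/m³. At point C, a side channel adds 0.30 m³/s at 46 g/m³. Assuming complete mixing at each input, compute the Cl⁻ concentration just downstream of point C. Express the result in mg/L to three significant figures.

125 mg/L

94 L/s = 0.094 m³/s.
After input A: C = (1.45·24 + 0.094·310) / 1.544 = 41.41 mg/L.
250 L/s = 0.25 m³/s.
After input B: C = (1.544·41.41 + 0.25·740) / 1.794 = 138.8 mg/L.
After input C: C = (1.794·138.8 + 0.3·46) / 2.094 = 125.5 mg/L.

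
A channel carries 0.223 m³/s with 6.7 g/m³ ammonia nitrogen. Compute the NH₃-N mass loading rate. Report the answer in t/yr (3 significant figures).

Mass flux = Q·C = 0.223 m³/s × 6.7 g/m³ = 1.494 g/s.
= 1.494 g/s × 31.56 = 47.15 t/yr.

47.2 t/yr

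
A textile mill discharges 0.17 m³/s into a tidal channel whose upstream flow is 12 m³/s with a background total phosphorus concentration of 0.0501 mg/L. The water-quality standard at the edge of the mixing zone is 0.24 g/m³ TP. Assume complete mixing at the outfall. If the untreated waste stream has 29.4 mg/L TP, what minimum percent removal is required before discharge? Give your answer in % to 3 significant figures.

53.6 %

Mass balance: 0.24·12.17 = 0.17·Cₑ + 12·0.0501.
Cₑ = (2.921 − 0.6012) / 0.17 = 13.64 mg/L.
Required removal = 1 − 13.64/29.4 = 53.59 %.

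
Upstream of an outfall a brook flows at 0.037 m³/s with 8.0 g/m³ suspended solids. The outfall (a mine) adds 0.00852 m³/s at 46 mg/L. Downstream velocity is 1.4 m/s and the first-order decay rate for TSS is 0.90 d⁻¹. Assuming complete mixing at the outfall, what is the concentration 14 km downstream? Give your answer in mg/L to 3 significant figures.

13.6 mg/L

After complete mixing, C₀ = (0.00852·46 + 0.037·8) / 0.04552 = 15.11 mg/L.
Travel time t = 1.4e+04 m / 1.4 m/s = 1e+04 s = 0.1157 d.
C = 15.11·exp(−0.90·0.1157) = 15.11·0.9011 = 13.62 mg/L.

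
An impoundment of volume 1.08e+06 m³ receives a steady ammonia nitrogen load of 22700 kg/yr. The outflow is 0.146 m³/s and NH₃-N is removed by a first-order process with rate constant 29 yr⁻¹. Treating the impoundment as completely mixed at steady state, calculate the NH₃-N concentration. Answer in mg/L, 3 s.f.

Outflow Q = 0.146 m³/s × 3.156e+07 s/yr = 4.607e+06 m³/yr.
Steady-state CSTR mass balance: W = Q·C + k·V·C, so C = W/(Q + kV).
Q + kV = 4.607e+06 + 29·1.08e+06 = 3.593e+07 m³/yr.
C = 22700/3.593e+07 = 0.0006318 kg/m³ = 0.6318 mg/L.

0.632 mg/L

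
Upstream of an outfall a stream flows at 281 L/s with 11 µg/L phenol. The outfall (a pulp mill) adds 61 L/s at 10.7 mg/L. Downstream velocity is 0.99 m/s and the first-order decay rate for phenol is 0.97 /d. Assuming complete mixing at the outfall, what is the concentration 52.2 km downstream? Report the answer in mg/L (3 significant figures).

1.06 mg/L

61 L/s = 0.061 m³/s.
281 L/s = 0.281 m³/s.
11 µg/L = 0.011 mg/L.
After complete mixing, C₀ = (0.061·10.7 + 0.281·0.011) / 0.342 = 1.918 mg/L.
Travel time t = 5.22e+04 m / 0.99 m/s = 5.273e+04 s = 0.6103 d.
C = 1.918·exp(−0.97·0.6103) = 1.918·0.5532 = 1.061 mg/L.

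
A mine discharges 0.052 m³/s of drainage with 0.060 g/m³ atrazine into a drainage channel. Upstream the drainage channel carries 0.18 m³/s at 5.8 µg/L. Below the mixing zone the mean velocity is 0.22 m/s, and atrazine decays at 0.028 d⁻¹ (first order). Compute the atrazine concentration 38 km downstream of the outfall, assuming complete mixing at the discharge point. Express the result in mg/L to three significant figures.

5.8 µg/L = 0.0058 mg/L.
After complete mixing, C₀ = (0.052·0.06 + 0.18·0.0058) / 0.232 = 0.01795 mg/L.
Travel time t = 3.8e+04 m / 0.22 m/s = 1.727e+05 s = 1.999 d.
C = 0.01795·exp(−0.028·1.999) = 0.01795·0.9456 = 0.01697 mg/L.

0.0170 mg/L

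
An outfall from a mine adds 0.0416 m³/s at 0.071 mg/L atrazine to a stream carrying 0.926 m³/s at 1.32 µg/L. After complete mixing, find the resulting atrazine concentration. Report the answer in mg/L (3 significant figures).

1.32 µg/L = 0.00132 mg/L.
Conservation of mass across the mixing zone: C = (0.0416·0.071 + 0.926·0.00132) / (0.0416 + 0.926) = 0.004176/0.9676 = 0.004316 mg/L.

0.00432 mg/L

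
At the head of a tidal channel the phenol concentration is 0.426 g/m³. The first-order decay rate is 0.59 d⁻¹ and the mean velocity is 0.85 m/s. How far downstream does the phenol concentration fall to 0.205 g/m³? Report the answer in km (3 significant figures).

91.0 km

From C = C₀·e^(−kt), t = ln(C₀/C)/k = ln(0.426/0.205)/0.59 = 0.7314/0.59 = 1.24 d.
Distance = v·t = 0.85 m/s × 1.071e+05 s = 9.104e+04 m = 91.04 km.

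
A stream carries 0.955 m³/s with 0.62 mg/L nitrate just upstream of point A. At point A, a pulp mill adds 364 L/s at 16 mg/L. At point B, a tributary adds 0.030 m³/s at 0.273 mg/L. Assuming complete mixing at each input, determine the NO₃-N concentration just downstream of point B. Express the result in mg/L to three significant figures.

364 L/s = 0.364 m³/s.
After input A: C = (0.955·0.62 + 0.364·16) / 1.319 = 4.864 mg/L.
After input B: C = (1.319·4.864 + 0.03·0.273) / 1.349 = 4.762 mg/L.

4.76 mg/L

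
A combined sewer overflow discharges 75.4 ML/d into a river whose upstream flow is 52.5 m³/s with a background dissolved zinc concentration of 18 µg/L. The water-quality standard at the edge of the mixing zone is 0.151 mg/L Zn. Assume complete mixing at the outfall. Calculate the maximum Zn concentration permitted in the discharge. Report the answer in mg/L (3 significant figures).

75.4 ML/d = 0.8727 m³/s.
18 µg/L = 0.018 mg/L.
Mass balance: 0.151·53.37 = 0.8727·Cₑ + 52.5·0.018.
Cₑ = (8.059 − 0.945) / 0.8727 = 8.152 mg/L.

8.15 mg/L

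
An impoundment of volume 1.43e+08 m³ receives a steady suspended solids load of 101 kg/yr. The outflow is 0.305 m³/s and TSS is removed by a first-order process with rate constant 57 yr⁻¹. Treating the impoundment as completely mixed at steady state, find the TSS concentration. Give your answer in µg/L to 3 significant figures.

Outflow Q = 0.305 m³/s × 3.156e+07 s/yr = 9.625e+06 m³/yr.
Steady-state CSTR mass balance: W = Q·C + k·V·C, so C = W/(Q + kV).
Q + kV = 9.625e+06 + 57·1.43e+08 = 8.161e+09 m³/yr.
C = 101/8.161e+09 = 1.238e-08 kg/m³ = 1.238e-05 mg/L = 0.01238 µg/L.

0.0124 µg/L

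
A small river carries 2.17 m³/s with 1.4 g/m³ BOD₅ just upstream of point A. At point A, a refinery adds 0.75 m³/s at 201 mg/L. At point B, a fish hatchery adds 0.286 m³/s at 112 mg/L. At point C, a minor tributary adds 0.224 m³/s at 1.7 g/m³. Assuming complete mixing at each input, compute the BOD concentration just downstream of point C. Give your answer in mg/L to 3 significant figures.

After input A: C = (2.17·1.4 + 0.75·201) / 2.92 = 52.67 mg/L.
After input B: C = (2.92·52.67 + 0.286·112) / 3.206 = 57.96 mg/L.
After input C: C = (3.206·57.96 + 0.224·1.7) / 3.43 = 54.29 mg/L.

54.3 mg/L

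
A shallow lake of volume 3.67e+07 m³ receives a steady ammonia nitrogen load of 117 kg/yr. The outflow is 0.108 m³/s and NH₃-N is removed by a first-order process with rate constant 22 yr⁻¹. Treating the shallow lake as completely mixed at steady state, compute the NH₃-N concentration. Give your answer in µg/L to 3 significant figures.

Outflow Q = 0.108 m³/s × 3.156e+07 s/yr = 3.408e+06 m³/yr.
Steady-state CSTR mass balance: W = Q·C + k·V·C, so C = W/(Q + kV).
Q + kV = 3.408e+06 + 22·3.67e+07 = 8.108e+08 m³/yr.
C = 117/8.108e+08 = 1.443e-07 kg/m³ = 0.0001443 mg/L = 0.1443 µg/L.

0.144 µg/L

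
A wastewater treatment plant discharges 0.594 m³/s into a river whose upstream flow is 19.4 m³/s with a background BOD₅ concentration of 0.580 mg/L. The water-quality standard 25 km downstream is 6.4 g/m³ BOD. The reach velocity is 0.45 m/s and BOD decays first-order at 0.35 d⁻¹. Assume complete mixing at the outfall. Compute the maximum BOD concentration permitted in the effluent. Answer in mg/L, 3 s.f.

251 mg/L

Travel time to the compliance point: t = 2.5e+04/0.45 = 5.556e+04 s = 0.643 d; decay factor exp(−0.35·0.643) = 0.7985.
So the concentration just after mixing may be at most 6.4/0.7985 = 8.015 mg/L.
Mass balance: 8.015·19.99 = 0.594·Cₑ + 19.4·0.58.
Cₑ = (160.3 − 11.25) / 0.594 = 250.9 mg/L.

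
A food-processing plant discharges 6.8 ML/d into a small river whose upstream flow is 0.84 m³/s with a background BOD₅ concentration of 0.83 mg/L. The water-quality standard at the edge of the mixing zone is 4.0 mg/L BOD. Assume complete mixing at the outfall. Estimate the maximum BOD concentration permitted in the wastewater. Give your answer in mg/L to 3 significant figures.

37.8 mg/L

6.8 ML/d = 0.0787 m³/s.
Mass balance: 4·0.9187 = 0.0787·Cₑ + 0.84·0.83.
Cₑ = (3.675 − 0.6972) / 0.0787 = 37.83 mg/L.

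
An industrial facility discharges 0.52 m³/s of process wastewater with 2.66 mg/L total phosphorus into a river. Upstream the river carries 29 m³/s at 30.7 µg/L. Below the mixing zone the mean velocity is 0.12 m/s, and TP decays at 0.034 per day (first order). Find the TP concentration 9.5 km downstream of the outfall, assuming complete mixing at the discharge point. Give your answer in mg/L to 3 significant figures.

0.0747 mg/L

30.7 µg/L = 0.0307 mg/L.
After complete mixing, C₀ = (0.52·2.66 + 29·0.0307) / 29.52 = 0.07702 mg/L.
Travel time t = 9500 m / 0.12 m/s = 7.917e+04 s = 0.9163 d.
C = 0.07702·exp(−0.034·0.9163) = 0.07702·0.9693 = 0.07465 mg/L.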